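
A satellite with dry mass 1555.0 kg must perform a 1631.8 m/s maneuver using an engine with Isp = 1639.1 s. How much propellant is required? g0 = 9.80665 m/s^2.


ve = Isp * g0 = 1639.1 * 9.80665 = 16074.080015 m/s
mass ratio = exp(dv/ve) = exp(1631.8/16074.080015) = 1.10684926
m_prop = m_dry * (mr - 1) = 1555.0 * (1.10684926 - 1)
m_prop = 166.1506 kg

166.1506 kg


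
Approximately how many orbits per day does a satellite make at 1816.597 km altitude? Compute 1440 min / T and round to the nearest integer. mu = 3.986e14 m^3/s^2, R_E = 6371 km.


r = 8.187597e+06 m
T = 2*pi*sqrt(r^3/mu) = 7373.0284 s = 122.8838 min
revs/day = 1440 / 122.8838 = 11.7184
Rounded: 12 revolutions per day

12 revolutions per day


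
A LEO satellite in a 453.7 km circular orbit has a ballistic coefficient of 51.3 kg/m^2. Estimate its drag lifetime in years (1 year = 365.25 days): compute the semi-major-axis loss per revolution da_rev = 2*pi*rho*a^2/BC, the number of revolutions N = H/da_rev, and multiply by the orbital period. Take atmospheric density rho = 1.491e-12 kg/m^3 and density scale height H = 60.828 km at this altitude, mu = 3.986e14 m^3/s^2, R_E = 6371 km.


a = R_E + alt = 6824.7000 km = 6.8247e+06 m
da_rev = 2*pi*rho*a^2/BC = 2*pi*1.491e-12*(6.8247e+06)^2/51.3 = 8.505645 m per revolution
N = H/da_rev = 60828.0000 m / 8.505645 m = 7151.4855 revolutions
P = 2*pi*sqrt(a^3/mu) = 5610.9522 s
lifetime = N*P = 7151.4855 * 5610.9522 = 4.0126643e+07 s = 464.4287 days
years = 464.4287 / 365.25 = 1.2715 years

1.2715 years


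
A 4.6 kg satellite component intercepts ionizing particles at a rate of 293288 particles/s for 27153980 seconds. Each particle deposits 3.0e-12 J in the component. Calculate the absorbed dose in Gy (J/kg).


Total energy deposited = rate * time * E_per
  = 293288 * 27153980 * 3.0e-12 = 23.8918 J
Dose = E_total / mass = 23.8918 / 4.6
Dose = 5.1939 Gy

5.1939 Gy


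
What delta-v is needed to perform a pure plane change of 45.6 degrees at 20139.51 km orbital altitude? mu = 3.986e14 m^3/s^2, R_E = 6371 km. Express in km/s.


r = 26510.5100 km = 2.651051e+07 m
V = sqrt(mu/r) = 3877.5696 m/s
di = 45.6 deg = 0.7958701 rad
dV = 2*V*sin(di/2) = 2*3877.5696*sin(0.3979351)
dV = 3005.2373 m/s = 3.0052 km/s

3.0052 km/s


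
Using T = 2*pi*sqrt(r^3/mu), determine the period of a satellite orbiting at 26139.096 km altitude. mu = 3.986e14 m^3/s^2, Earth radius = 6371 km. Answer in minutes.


r = 32510.0960 km = 3.2510096e+07 m
T = 2*pi*sqrt(r^3/mu) = 2*pi*sqrt(3.4360127e+22 / 3.986e14)
T = 58336.2622 s = 972.2710 min

972.2710 minutes


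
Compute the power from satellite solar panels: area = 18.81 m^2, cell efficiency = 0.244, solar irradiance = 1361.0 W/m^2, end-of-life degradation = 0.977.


P = area * eta * S * degradation
P = 18.81 * 0.244 * 1361.0 * 0.977
P = 6102.8305 W

6102.8305 W


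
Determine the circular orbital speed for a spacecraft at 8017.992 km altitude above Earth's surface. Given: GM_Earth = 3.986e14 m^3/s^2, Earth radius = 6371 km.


r = R_E + alt = 6371.0 + 8017.992 = 14388.9920 km = 1.4388992e+07 m
v = sqrt(mu/r) = sqrt(3.986e14 / 1.4388992e+07) = 5263.2435 m/s = 5.2632 km/s

5.2632 km/s


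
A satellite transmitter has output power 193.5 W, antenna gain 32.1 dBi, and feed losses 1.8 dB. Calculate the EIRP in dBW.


Pt = 193.5 W = 22.8668 dBW
EIRP = Pt_dBW + Gt - losses = 22.8668 + 32.1 - 1.8 = 53.1668 dBW

53.1668 dBW


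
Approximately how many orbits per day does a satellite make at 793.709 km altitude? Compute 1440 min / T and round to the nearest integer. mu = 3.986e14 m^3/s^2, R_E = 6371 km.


r = 7.164709e+06 m
T = 2*pi*sqrt(r^3/mu) = 6035.4416 s = 100.5907 min
revs/day = 1440 / 100.5907 = 14.3154
Rounded: 14 revolutions per day

14 revolutions per day


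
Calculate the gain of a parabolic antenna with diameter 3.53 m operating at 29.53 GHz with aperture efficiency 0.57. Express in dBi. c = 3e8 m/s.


lambda = c/f = 3e8 / 2.953e+10 = 0.01015916 m
G = eta*(pi*D/lambda)^2 = 0.57*(pi*3.53/0.01015916)^2
G = 679216.7640 (linear)
G = 10*log10(679216.7640) = 58.3201 dBi

58.3201 dBi


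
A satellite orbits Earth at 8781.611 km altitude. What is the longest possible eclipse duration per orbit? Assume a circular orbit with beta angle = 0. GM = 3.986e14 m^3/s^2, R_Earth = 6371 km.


r = 15152.6110 km
T = 309.3792 min
Eclipse fraction = arcsin(R_E/r)/pi = arcsin(6371.0000/15152.6110)/pi
= arcsin(0.4204556)/pi = 0.1381297
Eclipse duration = 0.1381297 * 309.3792 = 42.7345 min

42.7345 minutes


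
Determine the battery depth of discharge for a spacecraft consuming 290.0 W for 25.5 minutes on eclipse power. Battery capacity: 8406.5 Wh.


E_used = P * t / 60 = 290.0 * 25.5 / 60 = 123.2500 Wh
DOD = E_used / E_total * 100 = 123.2500 / 8406.5 * 100
DOD = 1.4661 %

1.4661 %


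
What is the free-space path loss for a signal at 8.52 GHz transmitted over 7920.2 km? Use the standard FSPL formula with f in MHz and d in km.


f = 8.52 GHz = 8520.0000 MHz
d = 7920.2 km
FSPL = 32.44 + 20*log10(8520.0000) + 20*log10(7920.2)
FSPL = 32.44 + 78.6088 + 77.9747
FSPL = 189.0235 dB

189.0235 dB


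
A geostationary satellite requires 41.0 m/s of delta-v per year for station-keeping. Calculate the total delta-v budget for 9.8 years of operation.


dV = rate * years = 41.0 * 9.8
dV = 401.8000 m/s

401.8000 m/s


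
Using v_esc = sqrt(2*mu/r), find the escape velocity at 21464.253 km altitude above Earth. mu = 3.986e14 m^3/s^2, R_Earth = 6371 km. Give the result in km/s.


r = 6371.0 + 21464.253 = 27835.2530 km = 2.7835253e+07 m
v_esc = sqrt(2*mu/r) = sqrt(2*3.986e14 / 2.7835253e+07)
v_esc = 5351.6297 m/s = 5.3516 km/s

5.3516 km/s


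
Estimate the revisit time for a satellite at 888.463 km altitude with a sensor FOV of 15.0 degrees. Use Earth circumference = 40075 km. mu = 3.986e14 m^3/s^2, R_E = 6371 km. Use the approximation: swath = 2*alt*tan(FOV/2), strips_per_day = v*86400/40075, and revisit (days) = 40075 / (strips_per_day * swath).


swath = 2*888.463*tan(0.1308997) = 233.9367 km
v = sqrt(mu/r) = 7409.9691 m/s = 7.4100 km/s
strips/day = v*86400/40075 = 7.4100*86400/40075 = 15.9756
coverage/day = strips * swath = 15.9756 * 233.9367 = 3737.2750 km
revisit = 40075 / 3737.2750 = 10.7231 days

10.7231 days


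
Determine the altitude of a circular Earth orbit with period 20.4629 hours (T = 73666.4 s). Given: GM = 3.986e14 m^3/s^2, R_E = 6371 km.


T = 73666.4 s
r = (mu*T^2/(4*pi^2))^(1/3) = (3.986e14 * 73666.4^2 / (4*pi^2))^(1/3)
r = 3.7981503e+07 m = 37981.5033 km
alt = r - R_E = 37981.5033 - 6371 = 31610.5033 km

31610.5033 km


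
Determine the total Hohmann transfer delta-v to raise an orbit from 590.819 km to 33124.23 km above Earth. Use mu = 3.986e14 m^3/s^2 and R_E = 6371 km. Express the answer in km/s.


r1 = 6961.8190 km = 6.961819e+06 m
r2 = 39495.2300 km = 3.949523e+07 m
dv1 = sqrt(mu/r1)*(sqrt(2*r2/(r1+r2)) - 1) = 2299.9155 m/s
dv2 = sqrt(mu/r2)*(1 - sqrt(2*r1/(r1+r2))) = 1437.6578 m/s
total dv = |dv1| + |dv2| = 2299.9155 + 1437.6578 = 3737.5733 m/s = 3.7376 km/s

3.7376 km/s


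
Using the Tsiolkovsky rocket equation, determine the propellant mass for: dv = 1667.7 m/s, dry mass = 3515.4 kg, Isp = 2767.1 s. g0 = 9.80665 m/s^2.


ve = Isp * g0 = 2767.1 * 9.80665 = 27135.981215 m/s
mass ratio = exp(dv/ve) = exp(1667.7/27135.981215) = 1.06338493
m_prop = m_dry * (mr - 1) = 3515.4 * (1.06338493 - 1)
m_prop = 222.8234 kg

222.8234 kg


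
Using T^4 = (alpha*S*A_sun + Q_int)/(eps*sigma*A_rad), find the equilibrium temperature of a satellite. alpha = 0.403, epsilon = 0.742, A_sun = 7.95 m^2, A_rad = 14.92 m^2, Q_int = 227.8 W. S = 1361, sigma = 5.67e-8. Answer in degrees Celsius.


Numerator = alpha*S*A_sun + Q_int = 0.403*1361*7.95 + 227.8 = 4588.2399 W
Denominator = eps*sigma*A_rad = 0.742*5.67e-8*14.92 = 6.2770529e-07 W/K^4
T^4 = 7.3095447e+09 K^4
T = 292.3968 K = 19.2468 C

19.2468 degrees Celsius


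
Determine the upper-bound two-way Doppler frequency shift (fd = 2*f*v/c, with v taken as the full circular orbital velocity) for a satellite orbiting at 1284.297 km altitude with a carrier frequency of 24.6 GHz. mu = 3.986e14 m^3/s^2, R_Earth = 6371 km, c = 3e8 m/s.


r = 7.655297e+06 m
v = sqrt(mu/r) = 7215.8521 m/s (worst-case radial velocity)
f = 24.6 GHz = 2.46e+10 Hz
fd = 2*f*v/c = 2*2.46e+10*7215.8521/3.0e+08
fd = 1.1833997e+06 Hz

1.1834e+06 Hz


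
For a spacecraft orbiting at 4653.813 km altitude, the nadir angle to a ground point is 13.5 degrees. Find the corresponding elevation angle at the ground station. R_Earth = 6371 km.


r = R_E + alt = 11024.8130 km
Law of sines in the satellite / Earth-center / ground-point triangle:
  sin(nadir)/R_E = sin(90 + el)/r  =>  cos(el) = (r/R_E)*sin(nadir)
cos(el) = (11024.8130 / 6371.0000) * sin(13.5 deg) = 0.4039698
el = arccos(0.4039698) = 66.1734 deg
(Earth-central angle = 90 - nadir - el = 10.3266 deg)

66.1734 degrees


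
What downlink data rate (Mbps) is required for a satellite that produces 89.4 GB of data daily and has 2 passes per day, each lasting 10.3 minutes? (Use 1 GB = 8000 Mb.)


total contact time = 2 * 10.3 * 60 = 1236.0000 s
data = 89.4 GB = 715200.0000 Mb
rate = 715200.0000 / 1236.0000 = 578.6408 Mbps

578.6408 Mbps


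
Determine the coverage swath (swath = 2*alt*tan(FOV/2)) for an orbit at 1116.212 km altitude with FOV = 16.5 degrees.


FOV = 16.5 deg = 0.2879793 rad
swath = 2 * alt * tan(FOV/2) = 2 * 1116.212 * tan(0.1439897)
swath = 2 * 1116.212 * 0.1449931
swath = 323.6861 km

323.6861 km


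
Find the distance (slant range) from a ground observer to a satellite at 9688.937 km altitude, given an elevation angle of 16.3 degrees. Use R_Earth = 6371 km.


h = 9688.937 km, el = 16.3 deg
d = -R_E*sin(el) + sqrt((R_E*sin(el))^2 + 2*R_E*h + h^2)
d = -6371.0000*sin(0.2844887) + sqrt((6371.0000*0.2806667)^2 + 2*6371.0000*9688.937 + 9688.937^2)
d = 13062.1026 km

13062.1026 km


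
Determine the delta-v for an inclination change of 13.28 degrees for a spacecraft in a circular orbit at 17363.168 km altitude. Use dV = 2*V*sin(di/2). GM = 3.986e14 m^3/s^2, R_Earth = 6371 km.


r = 23734.1680 km = 2.3734168e+07 m
V = sqrt(mu/r) = 4098.0914 m/s
di = 13.28 deg = 0.2317797 rad
dV = 2*V*sin(di/2) = 2*4098.0914*sin(0.1158899)
dV = 947.7298 m/s = 0.9477298 km/s

0.9477 km/s


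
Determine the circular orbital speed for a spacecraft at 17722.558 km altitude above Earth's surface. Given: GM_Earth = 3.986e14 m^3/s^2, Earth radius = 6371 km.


r = R_E + alt = 6371.0 + 17722.558 = 24093.5580 km = 2.4093558e+07 m
v = sqrt(mu/r) = sqrt(3.986e14 / 2.4093558e+07) = 4067.4121 m/s = 4.0674 km/s

4.0674 km/s


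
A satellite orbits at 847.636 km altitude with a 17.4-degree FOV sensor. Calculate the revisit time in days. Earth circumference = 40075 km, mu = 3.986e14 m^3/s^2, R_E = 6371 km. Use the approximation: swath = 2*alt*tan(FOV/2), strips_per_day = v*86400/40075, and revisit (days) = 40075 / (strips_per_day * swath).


swath = 2*847.636*tan(0.1518436) = 259.4131 km
v = sqrt(mu/r) = 7430.8942 m/s = 7.4309 km/s
strips/day = v*86400/40075 = 7.4309*86400/40075 = 16.0207
coverage/day = strips * swath = 16.0207 * 259.4131 = 4155.9770 km
revisit = 40075 / 4155.9770 = 9.6427 days

9.6427 days


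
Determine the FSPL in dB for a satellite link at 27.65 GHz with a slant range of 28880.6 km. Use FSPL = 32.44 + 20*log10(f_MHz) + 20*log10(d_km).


f = 27.65 GHz = 27650.0000 MHz
d = 28880.6 km
FSPL = 32.44 + 20*log10(27650.0000) + 20*log10(28880.6)
FSPL = 32.44 + 88.8339 + 89.2121
FSPL = 210.4860 dB

210.4860 dB


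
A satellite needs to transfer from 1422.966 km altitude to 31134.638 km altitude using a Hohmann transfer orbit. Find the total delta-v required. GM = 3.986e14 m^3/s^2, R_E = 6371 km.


r1 = 7793.9660 km = 7.793966e+06 m
r2 = 37505.6380 km = 3.7505638e+07 m
dv1 = sqrt(mu/r1)*(sqrt(2*r2/(r1+r2)) - 1) = 2051.1200 m/s
dv2 = sqrt(mu/r2)*(1 - sqrt(2*r1/(r1+r2))) = 1347.6706 m/s
total dv = |dv1| + |dv2| = 2051.1200 + 1347.6706 = 3398.7906 m/s = 3.3988 km/s

3.3988 km/s


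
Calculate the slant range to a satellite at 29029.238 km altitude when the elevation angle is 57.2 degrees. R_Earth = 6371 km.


h = 29029.238 km, el = 57.2 deg
d = -R_E*sin(el) + sqrt((R_E*sin(el))^2 + 2*R_E*h + h^2)
d = -6371.0000*sin(0.9983283) + sqrt((6371.0000*0.8405666)^2 + 2*6371.0000*29029.238 + 29029.238^2)
d = 29876.3540 km

29876.3540 km


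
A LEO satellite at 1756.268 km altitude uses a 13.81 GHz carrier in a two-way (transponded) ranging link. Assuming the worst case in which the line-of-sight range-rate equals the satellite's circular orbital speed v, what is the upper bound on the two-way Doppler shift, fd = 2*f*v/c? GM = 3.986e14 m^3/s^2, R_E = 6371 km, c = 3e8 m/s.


r = 8.127268e+06 m
v = sqrt(mu/r) = 7003.1972 m/s (worst-case radial velocity)
f = 13.81 GHz = 1.381e+10 Hz
fd = 2*f*v/c = 2*1.381e+10*7003.1972/3.0e+08
fd = 644761.0238 Hz

644761.0238 Hz


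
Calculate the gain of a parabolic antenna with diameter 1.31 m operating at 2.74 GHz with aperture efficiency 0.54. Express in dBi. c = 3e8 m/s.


lambda = c/f = 3e8 / 2.74e+09 = 0.1094891 m
G = eta*(pi*D/lambda)^2 = 0.54*(pi*1.31/0.1094891)^2
G = 762.9476 (linear)
G = 10*log10(762.9476) = 28.8249 dBi

28.8249 dBi


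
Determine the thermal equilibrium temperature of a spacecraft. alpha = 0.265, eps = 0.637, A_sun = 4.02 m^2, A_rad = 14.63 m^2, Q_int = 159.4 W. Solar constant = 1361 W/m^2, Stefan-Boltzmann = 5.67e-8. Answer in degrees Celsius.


Numerator = alpha*S*A_sun + Q_int = 0.265*1361*4.02 + 159.4 = 1609.2733 W
Denominator = eps*sigma*A_rad = 0.637*5.67e-8*14.63 = 5.2840488e-07 W/K^4
T^4 = 3.0455307e+09 K^4
T = 234.9177 K = -38.2323 C

-38.2323 degrees Celsius


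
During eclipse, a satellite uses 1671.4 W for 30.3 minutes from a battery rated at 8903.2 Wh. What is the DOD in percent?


E_used = P * t / 60 = 1671.4 * 30.3 / 60 = 844.0570 Wh
DOD = E_used / E_total * 100 = 844.0570 / 8903.2 * 100
DOD = 9.4804 %

9.4804 %


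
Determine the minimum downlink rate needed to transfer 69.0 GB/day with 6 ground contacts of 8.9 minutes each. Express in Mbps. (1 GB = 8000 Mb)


total contact time = 6 * 8.9 * 60 = 3204.0000 s
data = 69.0 GB = 552000.0000 Mb
rate = 552000.0000 / 3204.0000 = 172.2846 Mbps

172.2846 Mbps


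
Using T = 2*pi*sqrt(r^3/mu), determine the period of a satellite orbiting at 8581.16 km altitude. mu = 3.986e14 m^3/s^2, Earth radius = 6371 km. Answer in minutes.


r = 14952.1600 km = 1.495216e+07 m
T = 2*pi*sqrt(r^3/mu) = 2*pi*sqrt(3.3428109e+21 / 3.986e14)
T = 18195.6312 s = 303.2605 min

303.2605 minutes


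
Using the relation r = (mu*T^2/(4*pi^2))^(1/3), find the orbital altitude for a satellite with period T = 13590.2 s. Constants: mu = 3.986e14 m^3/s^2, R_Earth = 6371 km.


T = 13590.2 s
r = (mu*T^2/(4*pi^2))^(1/3) = (3.986e14 * 13590.2^2 / (4*pi^2))^(1/3)
r = 1.2308631e+07 m = 12308.6310 km
alt = r - R_E = 12308.6310 - 6371 = 5937.6310 km

5937.6310 km


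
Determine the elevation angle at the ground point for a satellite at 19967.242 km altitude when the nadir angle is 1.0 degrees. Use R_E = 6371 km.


r = R_E + alt = 26338.2420 km
Law of sines in the satellite / Earth-center / ground-point triangle:
  sin(nadir)/R_E = sin(90 + el)/r  =>  cos(el) = (r/R_E)*sin(nadir)
cos(el) = (26338.2420 / 6371.0000) * sin(1.0 deg) = 0.07214969
el = arccos(0.07214969) = 85.8625 deg
(Earth-central angle = 90 - nadir - el = 3.1375 deg)

85.8625 degrees


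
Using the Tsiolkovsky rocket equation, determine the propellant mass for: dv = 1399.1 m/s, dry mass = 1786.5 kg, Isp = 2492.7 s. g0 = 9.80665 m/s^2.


ve = Isp * g0 = 2492.7 * 9.80665 = 24445.036455 m/s
mass ratio = exp(dv/ve) = exp(1399.1/24445.036455) = 1.05890412
m_prop = m_dry * (mr - 1) = 1786.5 * (1.05890412 - 1)
m_prop = 105.2322 kg

105.2322 kg


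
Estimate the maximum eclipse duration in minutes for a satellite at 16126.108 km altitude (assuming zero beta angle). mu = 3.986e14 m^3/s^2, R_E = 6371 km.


r = 22497.1080 km
T = 559.6932 min
Eclipse fraction = arcsin(R_E/r)/pi = arcsin(6371.0000/22497.1080)/pi
= arcsin(0.283192)/pi = 0.09139335
Eclipse duration = 0.09139335 * 559.6932 = 51.1522 min

51.1522 minutes


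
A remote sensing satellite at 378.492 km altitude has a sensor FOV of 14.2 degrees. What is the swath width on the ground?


FOV = 14.2 deg = 0.2478368 rad
swath = 2 * alt * tan(FOV/2) = 2 * 378.492 * tan(0.1239184)
swath = 2 * 378.492 * 0.1245566
swath = 94.2873 km

94.2873 km


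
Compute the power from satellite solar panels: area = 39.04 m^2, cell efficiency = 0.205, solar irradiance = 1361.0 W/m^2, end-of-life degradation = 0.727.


P = area * eta * S * degradation
P = 39.04 * 0.205 * 1361.0 * 0.727
P = 7918.7422 W

7918.7422 W


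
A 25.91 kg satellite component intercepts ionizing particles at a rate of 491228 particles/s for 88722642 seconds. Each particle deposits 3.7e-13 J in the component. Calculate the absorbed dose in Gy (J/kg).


Total energy deposited = rate * time * E_per
  = 491228 * 88722642 * 3.7e-13 = 16.1257 J
Dose = E_total / mass = 16.1257 / 25.91
Dose = 0.6223746 Gy

0.6224 Gy


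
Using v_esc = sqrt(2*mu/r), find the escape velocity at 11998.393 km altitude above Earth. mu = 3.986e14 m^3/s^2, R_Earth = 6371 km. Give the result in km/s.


r = 6371.0 + 11998.393 = 18369.3930 km = 1.8369393e+07 m
v_esc = sqrt(2*mu/r) = sqrt(2*3.986e14 / 1.8369393e+07)
v_esc = 6587.7368 m/s = 6.5877 km/s

6.5877 km/s


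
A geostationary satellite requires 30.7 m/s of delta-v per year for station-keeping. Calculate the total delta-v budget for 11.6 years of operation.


dV = rate * years = 30.7 * 11.6
dV = 356.1200 m/s

356.1200 m/s


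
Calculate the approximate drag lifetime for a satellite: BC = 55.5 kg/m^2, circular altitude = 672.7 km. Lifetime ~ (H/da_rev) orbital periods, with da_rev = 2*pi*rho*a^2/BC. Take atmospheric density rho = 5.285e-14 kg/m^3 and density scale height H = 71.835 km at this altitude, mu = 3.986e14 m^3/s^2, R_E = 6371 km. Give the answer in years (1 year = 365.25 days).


a = R_E + alt = 7043.7000 km = 7.0437e+06 m
da_rev = 2*pi*rho*a^2/BC = 2*pi*5.285e-14*(7.0437e+06)^2/55.5 = 0.296847625 m per revolution
N = H/da_rev = 71835.0000 m / 0.296847625 m = 241992.8410 revolutions
P = 2*pi*sqrt(a^3/mu) = 5883.1849 s
lifetime = N*P = 241992.8410 * 5883.1849 = 1.4236886e+09 s = 16477.8776 days
years = 16477.8776 / 365.25 = 45.1140 years

45.1140 years


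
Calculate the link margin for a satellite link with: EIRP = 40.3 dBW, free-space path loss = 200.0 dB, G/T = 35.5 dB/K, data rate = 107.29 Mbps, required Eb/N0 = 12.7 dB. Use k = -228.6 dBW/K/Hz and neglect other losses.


C/N0 = EIRP - FSPL + G/T - k = 40.3 - 200.0 + 35.5 - (-228.6)
C/N0 = 104.4000 dB-Hz
R_b = 107.29 Mbps = 1.0729e+08 bps -> 10*log10(R_b) = 80.3056 dB-Hz
Eb/N0 = C/N0 - 10*log10(R_b) = 104.4000 - 80.3056 = 24.0944 dB
Margin = Eb/N0 - Eb/N0_req = 24.0944 - 12.7 = 11.3944 dB (link closes)

11.3944 dB


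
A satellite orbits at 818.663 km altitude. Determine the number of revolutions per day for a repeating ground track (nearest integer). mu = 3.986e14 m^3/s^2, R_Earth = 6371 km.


r = 7.189663e+06 m
T = 2*pi*sqrt(r^3/mu) = 6067.0004 s = 101.1167 min
revs/day = 1440 / 101.1167 = 14.2410
Rounded: 14 revolutions per day

14 revolutions per day


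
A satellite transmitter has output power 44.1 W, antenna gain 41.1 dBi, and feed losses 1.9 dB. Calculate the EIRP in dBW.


Pt = 44.1 W = 16.4444 dBW
EIRP = Pt_dBW + Gt - losses = 16.4444 + 41.1 - 1.9 = 55.6444 dBW

55.6444 dBW


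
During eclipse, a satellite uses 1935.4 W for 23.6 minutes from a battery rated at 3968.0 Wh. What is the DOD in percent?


E_used = P * t / 60 = 1935.4 * 23.6 / 60 = 761.2573 Wh
DOD = E_used / E_total * 100 = 761.2573 / 3968.0 * 100
DOD = 19.1849 %

19.1849 %


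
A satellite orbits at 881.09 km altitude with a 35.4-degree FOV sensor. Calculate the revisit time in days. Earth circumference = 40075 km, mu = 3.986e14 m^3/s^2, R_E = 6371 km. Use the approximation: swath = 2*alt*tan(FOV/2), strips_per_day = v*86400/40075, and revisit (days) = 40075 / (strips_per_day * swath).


swath = 2*881.09*tan(0.3089233) = 562.3834 km
v = sqrt(mu/r) = 7413.7349 m/s = 7.4137 km/s
strips/day = v*86400/40075 = 7.4137*86400/40075 = 15.9837
coverage/day = strips * swath = 15.9837 * 562.3834 = 8988.9660 km
revisit = 40075 / 8988.9660 = 4.4582 days

4.4582 days


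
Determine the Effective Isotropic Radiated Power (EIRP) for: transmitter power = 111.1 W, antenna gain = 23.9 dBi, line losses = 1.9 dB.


Pt = 111.1 W = 20.4571 dBW
EIRP = Pt_dBW + Gt - losses = 20.4571 + 23.9 - 1.9 = 42.4571 dBW

42.4571 dBW


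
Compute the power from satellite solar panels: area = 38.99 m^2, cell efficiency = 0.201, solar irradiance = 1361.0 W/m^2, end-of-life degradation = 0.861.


P = area * eta * S * degradation
P = 38.99 * 0.201 * 1361.0 * 0.861
P = 9183.5495 W

9183.5495 W


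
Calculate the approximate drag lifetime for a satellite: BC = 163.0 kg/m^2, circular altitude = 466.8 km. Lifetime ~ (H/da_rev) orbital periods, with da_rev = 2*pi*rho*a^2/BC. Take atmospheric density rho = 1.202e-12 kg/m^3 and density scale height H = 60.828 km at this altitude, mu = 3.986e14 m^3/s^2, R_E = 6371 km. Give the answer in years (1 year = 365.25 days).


a = R_E + alt = 6837.8000 km = 6.8378e+06 m
da_rev = 2*pi*rho*a^2/BC = 2*pi*1.202e-12*(6.8378e+06)^2/163.0 = 2.166354 m per revolution
N = H/da_rev = 60828.0000 m / 2.166354 m = 28078.5074 revolutions
P = 2*pi*sqrt(a^3/mu) = 5627.1153 s
lifetime = N*P = 28078.5074 * 5627.1153 = 1.58001e+08 s = 1828.7153 days
years = 1828.7153 / 365.25 = 5.0067 years

5.0067 years


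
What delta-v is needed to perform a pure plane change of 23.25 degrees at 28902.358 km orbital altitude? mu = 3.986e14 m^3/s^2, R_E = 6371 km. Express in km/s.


r = 35273.3580 km = 3.5273358e+07 m
V = sqrt(mu/r) = 3361.5939 m/s
di = 23.25 deg = 0.4057891 rad
dV = 2*V*sin(di/2) = 2*3361.5939*sin(0.2028945)
dV = 1354.7581 m/s = 1.3548 km/s

1.3548 km/s


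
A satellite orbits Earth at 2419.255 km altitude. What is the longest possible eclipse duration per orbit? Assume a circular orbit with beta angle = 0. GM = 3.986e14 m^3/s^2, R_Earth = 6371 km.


r = 8790.2550 km
T = 136.6980 min
Eclipse fraction = arcsin(R_E/r)/pi = arcsin(6371.0000/8790.2550)/pi
= arcsin(0.7247799)/pi = 0.2580586
Eclipse duration = 0.2580586 * 136.6980 = 35.2761 min

35.2761 minutes


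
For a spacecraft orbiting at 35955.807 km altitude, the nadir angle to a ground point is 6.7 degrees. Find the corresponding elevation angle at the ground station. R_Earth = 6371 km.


r = R_E + alt = 42326.8070 km
Law of sines in the satellite / Earth-center / ground-point triangle:
  sin(nadir)/R_E = sin(90 + el)/r  =>  cos(el) = (r/R_E)*sin(nadir)
cos(el) = (42326.8070 / 6371.0000) * sin(6.7 deg) = 0.7751216
el = arccos(0.7751216) = 39.1839 deg
(Earth-central angle = 90 - nadir - el = 44.1161 deg)

39.1839 degrees


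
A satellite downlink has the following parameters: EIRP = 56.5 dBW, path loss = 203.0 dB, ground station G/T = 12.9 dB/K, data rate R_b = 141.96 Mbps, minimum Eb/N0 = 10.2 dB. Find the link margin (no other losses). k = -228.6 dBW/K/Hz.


C/N0 = EIRP - FSPL + G/T - k = 56.5 - 203.0 + 12.9 - (-228.6)
C/N0 = 95.0000 dB-Hz
R_b = 141.96 Mbps = 1.4196e+08 bps -> 10*log10(R_b) = 81.5217 dB-Hz
Eb/N0 = C/N0 - 10*log10(R_b) = 95.0000 - 81.5217 = 13.4783 dB
Margin = Eb/N0 - Eb/N0_req = 13.4783 - 10.2 = 3.2783 dB (link closes)

3.2783 dB


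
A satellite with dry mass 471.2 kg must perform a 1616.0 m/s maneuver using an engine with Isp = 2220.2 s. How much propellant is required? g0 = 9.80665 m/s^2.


ve = Isp * g0 = 2220.2 * 9.80665 = 21772.724330 m/s
mass ratio = exp(dv/ve) = exp(1616.0/21772.724330) = 1.07704513
m_prop = m_dry * (mr - 1) = 471.2 * (1.07704513 - 1)
m_prop = 36.3037 kg

36.3037 kg


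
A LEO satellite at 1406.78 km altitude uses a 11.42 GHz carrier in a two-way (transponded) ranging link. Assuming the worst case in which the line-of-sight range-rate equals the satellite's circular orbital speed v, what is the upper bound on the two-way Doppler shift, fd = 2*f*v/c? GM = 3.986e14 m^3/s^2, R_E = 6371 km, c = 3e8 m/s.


r = 7.77778e+06 m
v = sqrt(mu/r) = 7158.8097 m/s (worst-case radial velocity)
f = 11.42 GHz = 1.142e+10 Hz
fd = 2*f*v/c = 2*1.142e+10*7158.8097/3.0e+08
fd = 545024.0476 Hz

545024.0476 Hz


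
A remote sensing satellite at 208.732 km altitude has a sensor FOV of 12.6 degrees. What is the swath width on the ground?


FOV = 12.6 deg = 0.2199115 rad
swath = 2 * alt * tan(FOV/2) = 2 * 208.732 * tan(0.1099557)
swath = 2 * 208.732 * 0.110401
swath = 46.0885 km

46.0885 km


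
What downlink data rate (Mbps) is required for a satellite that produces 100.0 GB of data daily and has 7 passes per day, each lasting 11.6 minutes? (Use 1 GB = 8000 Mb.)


total contact time = 7 * 11.6 * 60 = 4872.0000 s
data = 100.0 GB = 800000.0000 Mb
rate = 800000.0000 / 4872.0000 = 164.2036 Mbps

164.2036 Mbps


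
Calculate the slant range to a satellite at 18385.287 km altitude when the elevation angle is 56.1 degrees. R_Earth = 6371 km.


h = 18385.287 km, el = 56.1 deg
d = -R_E*sin(el) + sqrt((R_E*sin(el))^2 + 2*R_E*h + h^2)
d = -6371.0000*sin(0.9791297) + sqrt((6371.0000*0.8300123)^2 + 2*6371.0000*18385.287 + 18385.287^2)
d = 19211.9333 km

19211.9333 km


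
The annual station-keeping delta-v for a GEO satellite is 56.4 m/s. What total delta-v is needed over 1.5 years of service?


dV = rate * years = 56.4 * 1.5
dV = 84.6000 m/s

84.6000 m/s


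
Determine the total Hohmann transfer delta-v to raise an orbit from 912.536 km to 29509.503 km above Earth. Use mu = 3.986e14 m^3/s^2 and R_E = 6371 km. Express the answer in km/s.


r1 = 7283.5360 km = 7.283536e+06 m
r2 = 35880.5030 km = 3.5880503e+07 m
dv1 = sqrt(mu/r1)*(sqrt(2*r2/(r1+r2)) - 1) = 2140.8007 m/s
dv2 = sqrt(mu/r2)*(1 - sqrt(2*r1/(r1+r2))) = 1396.7677 m/s
total dv = |dv1| + |dv2| = 2140.8007 + 1396.7677 = 3537.5683 m/s = 3.5376 km/s

3.5376 km/s


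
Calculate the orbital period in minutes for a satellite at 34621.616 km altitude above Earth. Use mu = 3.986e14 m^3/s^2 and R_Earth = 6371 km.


r = 40992.6160 km = 4.0992616e+07 m
T = 2*pi*sqrt(r^3/mu) = 2*pi*sqrt(6.8883769e+22 / 3.986e14)
T = 82598.0268 s = 1376.6338 min

1376.6338 minutes


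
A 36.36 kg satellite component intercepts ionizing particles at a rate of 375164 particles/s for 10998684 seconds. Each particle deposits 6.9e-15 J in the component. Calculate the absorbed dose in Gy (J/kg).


Total energy deposited = rate * time * E_per
  = 375164 * 10998684 * 6.9e-15 = 0.02847154 J
Dose = E_total / mass = 0.02847154 / 36.36
Dose = 7.8304568e-04 Gy

7.8305e-04 Gy


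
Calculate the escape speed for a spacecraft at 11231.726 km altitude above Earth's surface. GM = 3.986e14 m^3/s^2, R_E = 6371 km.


r = 6371.0 + 11231.726 = 17602.7260 km = 1.7602726e+07 m
v_esc = sqrt(2*mu/r) = sqrt(2*3.986e14 / 1.7602726e+07)
v_esc = 6729.6686 m/s = 6.7297 km/s

6.7297 km/s


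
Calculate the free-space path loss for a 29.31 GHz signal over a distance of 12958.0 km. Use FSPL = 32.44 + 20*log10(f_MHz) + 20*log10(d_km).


f = 29.31 GHz = 29310.0000 MHz
d = 12958.0 km
FSPL = 32.44 + 20*log10(29310.0000) + 20*log10(12958.0)
FSPL = 32.44 + 89.3403 + 82.2508
FSPL = 204.0311 dB

204.0311 dB


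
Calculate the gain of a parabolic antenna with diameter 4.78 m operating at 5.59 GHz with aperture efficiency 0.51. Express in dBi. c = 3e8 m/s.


lambda = c/f = 3e8 / 5.59e+09 = 0.05366726 m
G = eta*(pi*D/lambda)^2 = 0.51*(pi*4.78/0.05366726)^2
G = 39930.6906 (linear)
G = 10*log10(39930.6906) = 46.0131 dBi

46.0131 dBi


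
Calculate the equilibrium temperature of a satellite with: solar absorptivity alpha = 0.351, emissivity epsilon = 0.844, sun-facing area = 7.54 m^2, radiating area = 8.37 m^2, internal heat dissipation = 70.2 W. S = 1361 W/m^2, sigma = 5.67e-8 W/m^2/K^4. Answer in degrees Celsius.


Numerator = alpha*S*A_sun + Q_int = 0.351*1361*7.54 + 70.2 = 3672.1409 W
Denominator = eps*sigma*A_rad = 0.844*5.67e-8*8.37 = 4.0054468e-07 W/K^4
T^4 = 9.1678686e+09 K^4
T = 309.4333 K = 36.2833 C

36.2833 degrees Celsius


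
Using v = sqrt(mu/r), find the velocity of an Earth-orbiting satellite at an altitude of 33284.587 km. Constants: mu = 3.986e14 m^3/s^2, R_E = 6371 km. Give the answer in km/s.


r = R_E + alt = 6371.0 + 33284.587 = 39655.5870 km = 3.9655587e+07 m
v = sqrt(mu/r) = sqrt(3.986e14 / 3.9655587e+07) = 3170.4175 m/s = 3.1704 km/s

3.1704 km/s


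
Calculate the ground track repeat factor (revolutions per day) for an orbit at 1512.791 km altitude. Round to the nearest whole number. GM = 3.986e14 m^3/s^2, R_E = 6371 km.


r = 7.883791e+06 m
T = 2*pi*sqrt(r^3/mu) = 6966.4877 s = 116.1081 min
revs/day = 1440 / 116.1081 = 12.4022
Rounded: 12 revolutions per day

12 revolutions per day


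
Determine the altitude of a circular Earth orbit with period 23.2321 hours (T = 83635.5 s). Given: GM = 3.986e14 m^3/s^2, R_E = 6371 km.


T = 83635.5 s
r = (mu*T^2/(4*pi^2))^(1/3) = (3.986e14 * 83635.5^2 / (4*pi^2))^(1/3)
r = 4.133516e+07 m = 41335.1601 km
alt = r - R_E = 41335.1601 - 6371 = 34964.1601 km

34964.1601 km


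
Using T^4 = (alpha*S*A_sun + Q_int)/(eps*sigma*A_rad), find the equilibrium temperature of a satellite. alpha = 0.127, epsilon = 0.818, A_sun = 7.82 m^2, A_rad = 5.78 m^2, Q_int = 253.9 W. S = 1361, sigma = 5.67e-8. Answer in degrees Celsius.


Numerator = alpha*S*A_sun + Q_int = 0.127*1361*7.82 + 253.9 = 1605.5635 W
Denominator = eps*sigma*A_rad = 0.818*5.67e-8*5.78 = 2.6807987e-07 W/K^4
T^4 = 5.9891239e+09 K^4
T = 278.1896 K = 5.0396 C

5.0396 degrees Celsius


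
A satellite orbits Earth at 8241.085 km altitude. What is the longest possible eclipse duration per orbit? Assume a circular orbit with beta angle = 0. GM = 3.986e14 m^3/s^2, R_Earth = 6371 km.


r = 14612.0850 km
T = 292.9734 min
Eclipse fraction = arcsin(R_E/r)/pi = arcsin(6371.0000/14612.0850)/pi
= arcsin(0.436009)/pi = 0.1436084
Eclipse duration = 0.1436084 * 292.9734 = 42.0734 min

42.0734 minutes


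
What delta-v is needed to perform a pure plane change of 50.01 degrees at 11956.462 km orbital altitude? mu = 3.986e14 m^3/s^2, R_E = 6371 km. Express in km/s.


r = 18327.4620 km = 1.8327462e+07 m
V = sqrt(mu/r) = 4663.5591 m/s
di = 50.01 deg = 0.8728392 rad
dV = 2*V*sin(di/2) = 2*4663.5591*sin(0.4364196)
dV = 3942.5481 m/s = 3.9425 km/s

3.9425 km/s


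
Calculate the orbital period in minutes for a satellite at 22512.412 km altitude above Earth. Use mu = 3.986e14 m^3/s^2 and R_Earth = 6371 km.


r = 28883.4120 km = 2.8883412e+07 m
T = 2*pi*sqrt(r^3/mu) = 2*pi*sqrt(2.4096029e+22 / 3.986e14)
T = 48852.1817 s = 814.2030 min

814.2030 minutes


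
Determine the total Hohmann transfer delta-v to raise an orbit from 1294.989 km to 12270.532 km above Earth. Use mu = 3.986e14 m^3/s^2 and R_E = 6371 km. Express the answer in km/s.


r1 = 7665.9890 km = 7.665989e+06 m
r2 = 18641.5320 km = 1.8641532e+07 m
dv1 = sqrt(mu/r1)*(sqrt(2*r2/(r1+r2)) - 1) = 1373.3928 m/s
dv2 = sqrt(mu/r2)*(1 - sqrt(2*r1/(r1+r2))) = 1094.0069 m/s
total dv = |dv1| + |dv2| = 1373.3928 + 1094.0069 = 2467.3997 m/s = 2.4674 km/s

2.4674 km/s


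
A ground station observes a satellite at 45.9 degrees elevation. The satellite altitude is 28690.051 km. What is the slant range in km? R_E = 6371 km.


h = 28690.051 km, el = 45.9 deg
d = -R_E*sin(el) + sqrt((R_E*sin(el))^2 + 2*R_E*h + h^2)
d = -6371.0000*sin(0.8011061) + sqrt((6371.0000*0.7181263)^2 + 2*6371.0000*28690.051 + 28690.051^2)
d = 30204.4084 km

30204.4084 km


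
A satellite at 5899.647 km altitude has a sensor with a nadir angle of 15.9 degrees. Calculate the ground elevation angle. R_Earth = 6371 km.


r = R_E + alt = 12270.6470 km
Law of sines in the satellite / Earth-center / ground-point triangle:
  sin(nadir)/R_E = sin(90 + el)/r  =>  cos(el) = (r/R_E)*sin(nadir)
cos(el) = (12270.6470 / 6371.0000) * sin(15.9 deg) = 0.5276498
el = arccos(0.5276498) = 58.1532 deg
(Earth-central angle = 90 - nadir - el = 15.9468 deg)

58.1532 degrees


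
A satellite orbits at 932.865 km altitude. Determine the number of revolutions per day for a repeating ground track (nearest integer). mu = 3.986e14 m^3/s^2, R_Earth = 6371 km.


r = 7.303865e+06 m
T = 2*pi*sqrt(r^3/mu) = 6212.1270 s = 103.5355 min
revs/day = 1440 / 103.5355 = 13.9083
Rounded: 14 revolutions per day

14 revolutions per day


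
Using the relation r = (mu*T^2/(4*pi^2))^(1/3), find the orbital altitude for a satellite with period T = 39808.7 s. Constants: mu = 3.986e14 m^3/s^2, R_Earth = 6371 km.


T = 39808.7 s
r = (mu*T^2/(4*pi^2))^(1/3) = (3.986e14 * 39808.7^2 / (4*pi^2))^(1/3)
r = 2.5198683e+07 m = 25198.6834 km
alt = r - R_E = 25198.6834 - 6371 = 18827.6834 km

18827.6834 km


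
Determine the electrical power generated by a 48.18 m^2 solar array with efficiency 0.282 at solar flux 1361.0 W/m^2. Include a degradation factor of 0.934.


P = area * eta * S * degradation
P = 48.18 * 0.282 * 1361.0 * 0.934
P = 17271.1361 W

17271.1361 W


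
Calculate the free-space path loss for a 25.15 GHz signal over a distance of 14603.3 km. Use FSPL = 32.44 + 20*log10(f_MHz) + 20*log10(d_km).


f = 25.15 GHz = 25150.0000 MHz
d = 14603.3 km
FSPL = 32.44 + 20*log10(25150.0000) + 20*log10(14603.3)
FSPL = 32.44 + 88.0108 + 83.2890
FSPL = 203.7398 dB

203.7398 dB


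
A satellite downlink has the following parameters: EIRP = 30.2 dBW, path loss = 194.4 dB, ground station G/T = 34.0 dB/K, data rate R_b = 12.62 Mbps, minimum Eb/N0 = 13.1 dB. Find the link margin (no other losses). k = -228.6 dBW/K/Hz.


C/N0 = EIRP - FSPL + G/T - k = 30.2 - 194.4 + 34.0 - (-228.6)
C/N0 = 98.4000 dB-Hz
R_b = 12.62 Mbps = 1.262e+07 bps -> 10*log10(R_b) = 71.0106 dB-Hz
Eb/N0 = C/N0 - 10*log10(R_b) = 98.4000 - 71.0106 = 27.3894 dB
Margin = Eb/N0 - Eb/N0_req = 27.3894 - 13.1 = 14.2894 dB (link closes)

14.2894 dB


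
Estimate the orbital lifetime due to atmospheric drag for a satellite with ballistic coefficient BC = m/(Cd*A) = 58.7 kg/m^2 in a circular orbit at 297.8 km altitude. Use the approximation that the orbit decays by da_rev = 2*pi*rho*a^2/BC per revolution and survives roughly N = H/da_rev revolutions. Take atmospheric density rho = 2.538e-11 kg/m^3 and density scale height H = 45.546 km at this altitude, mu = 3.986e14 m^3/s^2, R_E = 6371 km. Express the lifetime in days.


a = R_E + alt = 6668.8000 km = 6.6688e+06 m
da_rev = 2*pi*rho*a^2/BC = 2*pi*2.538e-11*(6.6688e+06)^2/58.7 = 120.817201 m per revolution
N = H/da_rev = 45546.0000 m / 120.817201 m = 376.9827 revolutions
P = 2*pi*sqrt(a^3/mu) = 5419.7938 s
lifetime = N*P = 376.9827 * 5419.7938 = 2.0431687e+06 s = 23.6478 days

23.6478 days


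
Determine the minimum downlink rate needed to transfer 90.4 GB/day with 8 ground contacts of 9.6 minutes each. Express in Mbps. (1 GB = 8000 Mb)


total contact time = 8 * 9.6 * 60 = 4608.0000 s
data = 90.4 GB = 723200.0000 Mb
rate = 723200.0000 / 4608.0000 = 156.9444 Mbps

156.9444 Mbps


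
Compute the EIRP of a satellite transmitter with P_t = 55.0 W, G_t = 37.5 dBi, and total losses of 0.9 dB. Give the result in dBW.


Pt = 55.0 W = 17.4036 dBW
EIRP = Pt_dBW + Gt - losses = 17.4036 + 37.5 - 0.9 = 54.0036 dBW

54.0036 dBW


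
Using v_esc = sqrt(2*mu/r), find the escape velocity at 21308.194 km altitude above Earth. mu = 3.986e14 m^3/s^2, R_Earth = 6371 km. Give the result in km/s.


r = 6371.0 + 21308.194 = 27679.1940 km = 2.7679194e+07 m
v_esc = sqrt(2*mu/r) = sqrt(2*3.986e14 / 2.7679194e+07)
v_esc = 5366.6951 m/s = 5.3667 km/s

5.3667 km/s


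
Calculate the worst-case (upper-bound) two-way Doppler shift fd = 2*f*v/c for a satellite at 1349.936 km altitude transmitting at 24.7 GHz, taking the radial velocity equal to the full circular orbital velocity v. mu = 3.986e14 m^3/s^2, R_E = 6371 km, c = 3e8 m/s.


r = 7.720936e+06 m
v = sqrt(mu/r) = 7185.1141 m/s (worst-case radial velocity)
f = 24.7 GHz = 2.47e+10 Hz
fd = 2*f*v/c = 2*2.47e+10*7185.1141/3.0e+08
fd = 1.1831488e+06 Hz

1.1831e+06 Hz


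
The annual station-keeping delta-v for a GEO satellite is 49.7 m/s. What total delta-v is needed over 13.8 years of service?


dV = rate * years = 49.7 * 13.8
dV = 685.8600 m/s

685.8600 m/s


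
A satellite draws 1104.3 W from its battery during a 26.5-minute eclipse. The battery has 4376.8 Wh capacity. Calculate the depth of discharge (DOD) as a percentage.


E_used = P * t / 60 = 1104.3 * 26.5 / 60 = 487.7325 Wh
DOD = E_used / E_total * 100 = 487.7325 / 4376.8 * 100
DOD = 11.1436 %

11.1436 %


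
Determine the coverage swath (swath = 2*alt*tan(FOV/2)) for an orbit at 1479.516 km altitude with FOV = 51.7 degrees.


FOV = 51.7 deg = 0.9023352 rad
swath = 2 * alt * tan(FOV/2) = 2 * 1479.516 * tan(0.4511676)
swath = 2 * 1479.516 * 0.4844959
swath = 1433.6390 km

1433.6390 km


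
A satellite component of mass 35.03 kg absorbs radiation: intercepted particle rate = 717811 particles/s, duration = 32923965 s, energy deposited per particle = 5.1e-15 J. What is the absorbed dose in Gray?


Total energy deposited = rate * time * E_per
  = 717811 * 32923965 * 5.1e-15 = 0.1205292 J
Dose = E_total / mass = 0.1205292 / 35.03
Dose = 0.003440743 Gy

0.0034 Gy


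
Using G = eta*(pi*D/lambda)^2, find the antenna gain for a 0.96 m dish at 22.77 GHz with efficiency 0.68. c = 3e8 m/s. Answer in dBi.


lambda = c/f = 3e8 / 2.277e+10 = 0.01317523 m
G = eta*(pi*D/lambda)^2 = 0.68*(pi*0.96/0.01317523)^2
G = 35631.5468 (linear)
G = 10*log10(35631.5468) = 45.5183 dBi

45.5183 dBi


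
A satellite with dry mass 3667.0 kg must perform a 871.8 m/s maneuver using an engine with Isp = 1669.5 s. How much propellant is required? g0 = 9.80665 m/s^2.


ve = Isp * g0 = 1669.5 * 9.80665 = 16372.202175 m/s
mass ratio = exp(dv/ve) = exp(871.8/16372.202175) = 1.05469201
m_prop = m_dry * (mr - 1) = 3667.0 * (1.05469201 - 1)
m_prop = 200.5556 kg

200.5556 kg


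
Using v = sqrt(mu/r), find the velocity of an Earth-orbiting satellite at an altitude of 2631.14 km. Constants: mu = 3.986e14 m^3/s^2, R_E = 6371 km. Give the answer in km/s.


r = R_E + alt = 6371.0 + 2631.14 = 9002.1400 km = 9.00214e+06 m
v = sqrt(mu/r) = sqrt(3.986e14 / 9.00214e+06) = 6654.1987 m/s = 6.6542 km/s

6.6542 km/s


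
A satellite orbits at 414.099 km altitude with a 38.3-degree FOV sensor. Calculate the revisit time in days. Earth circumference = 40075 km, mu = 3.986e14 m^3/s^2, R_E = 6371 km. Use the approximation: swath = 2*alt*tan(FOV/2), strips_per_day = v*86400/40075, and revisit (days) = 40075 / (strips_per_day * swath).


swath = 2*414.099*tan(0.3342306) = 287.5989 km
v = sqrt(mu/r) = 7664.6187 m/s = 7.6646 km/s
strips/day = v*86400/40075 = 7.6646*86400/40075 = 16.5246
coverage/day = strips * swath = 16.5246 * 287.5989 = 4752.4550 km
revisit = 40075 / 4752.4550 = 8.4325 days

8.4325 days


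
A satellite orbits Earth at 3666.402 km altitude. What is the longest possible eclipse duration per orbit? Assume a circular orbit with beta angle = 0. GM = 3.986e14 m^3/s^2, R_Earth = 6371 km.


r = 10037.4020 km
T = 166.7984 min
Eclipse fraction = arcsin(R_E/r)/pi = arcsin(6371.0000/10037.4020)/pi
= arcsin(0.634726)/pi = 0.218887
Eclipse duration = 0.218887 * 166.7984 = 36.5100 min

36.5100 minutes


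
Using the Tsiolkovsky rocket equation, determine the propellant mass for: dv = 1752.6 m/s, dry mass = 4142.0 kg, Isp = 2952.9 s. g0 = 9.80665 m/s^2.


ve = Isp * g0 = 2952.9 * 9.80665 = 28958.056785 m/s
mass ratio = exp(dv/ve) = exp(1752.6/28958.056785) = 1.06239099
m_prop = m_dry * (mr - 1) = 4142.0 * (1.06239099 - 1)
m_prop = 258.4235 kg

258.4235 kg


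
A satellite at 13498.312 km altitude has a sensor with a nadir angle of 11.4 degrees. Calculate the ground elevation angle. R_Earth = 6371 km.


r = R_E + alt = 19869.3120 km
Law of sines in the satellite / Earth-center / ground-point triangle:
  sin(nadir)/R_E = sin(90 + el)/r  =>  cos(el) = (r/R_E)*sin(nadir)
cos(el) = (19869.3120 / 6371.0000) * sin(11.4 deg) = 0.6164363
el = arccos(0.6164363) = 51.9436 deg
(Earth-central angle = 90 - nadir - el = 26.6564 deg)

51.9436 degrees
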